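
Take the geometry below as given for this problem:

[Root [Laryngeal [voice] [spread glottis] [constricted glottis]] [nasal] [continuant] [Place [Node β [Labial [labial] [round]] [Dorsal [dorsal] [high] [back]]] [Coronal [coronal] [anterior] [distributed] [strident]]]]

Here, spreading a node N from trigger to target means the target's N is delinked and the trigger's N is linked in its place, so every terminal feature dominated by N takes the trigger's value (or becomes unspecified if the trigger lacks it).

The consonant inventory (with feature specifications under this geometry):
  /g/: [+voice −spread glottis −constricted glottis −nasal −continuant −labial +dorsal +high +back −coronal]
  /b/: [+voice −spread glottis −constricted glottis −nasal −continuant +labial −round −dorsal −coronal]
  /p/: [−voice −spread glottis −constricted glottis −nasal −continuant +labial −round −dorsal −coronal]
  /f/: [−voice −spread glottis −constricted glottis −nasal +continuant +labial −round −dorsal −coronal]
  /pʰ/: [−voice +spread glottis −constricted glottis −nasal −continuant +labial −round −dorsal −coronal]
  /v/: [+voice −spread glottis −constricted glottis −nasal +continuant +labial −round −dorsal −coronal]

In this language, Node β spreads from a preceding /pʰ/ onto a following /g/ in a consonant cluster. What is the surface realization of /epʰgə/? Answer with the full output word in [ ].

[epʰbə]

Terminals under Node β in this geometry: [labial], [round], [dorsal], [high], [back].
The target acquires /pʰ/'s values for everything under Node β — [+labial], [−round], [−dorsal] — while keeping its own [voice], [spread glottis], [constricted glottis], ….
Among the inventory, only /b/ has exactly this specification, giving the surface form [epʰbə].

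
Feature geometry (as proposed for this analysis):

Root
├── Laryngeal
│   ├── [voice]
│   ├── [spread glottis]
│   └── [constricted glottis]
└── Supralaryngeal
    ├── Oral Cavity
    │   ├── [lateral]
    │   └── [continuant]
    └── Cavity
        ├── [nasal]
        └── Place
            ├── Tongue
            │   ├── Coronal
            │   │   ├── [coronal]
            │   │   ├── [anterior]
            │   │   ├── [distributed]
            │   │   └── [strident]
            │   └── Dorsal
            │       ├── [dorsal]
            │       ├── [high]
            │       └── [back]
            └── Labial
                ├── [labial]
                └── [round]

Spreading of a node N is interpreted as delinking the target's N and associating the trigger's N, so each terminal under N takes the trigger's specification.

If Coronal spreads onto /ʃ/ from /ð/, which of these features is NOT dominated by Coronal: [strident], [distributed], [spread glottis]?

[spread glottis]

The terminals dominated by Coronal are [coronal], [anterior], [distributed], [strident].
Spreading Coronal replaces [distributed], [strident] with the trigger's values, since each sits inside the Coronal constituent.
[spread glottis] is not within the Coronal subtree (it hangs from Laryngeal), so /ʃ/'s [spread glottis] value survives.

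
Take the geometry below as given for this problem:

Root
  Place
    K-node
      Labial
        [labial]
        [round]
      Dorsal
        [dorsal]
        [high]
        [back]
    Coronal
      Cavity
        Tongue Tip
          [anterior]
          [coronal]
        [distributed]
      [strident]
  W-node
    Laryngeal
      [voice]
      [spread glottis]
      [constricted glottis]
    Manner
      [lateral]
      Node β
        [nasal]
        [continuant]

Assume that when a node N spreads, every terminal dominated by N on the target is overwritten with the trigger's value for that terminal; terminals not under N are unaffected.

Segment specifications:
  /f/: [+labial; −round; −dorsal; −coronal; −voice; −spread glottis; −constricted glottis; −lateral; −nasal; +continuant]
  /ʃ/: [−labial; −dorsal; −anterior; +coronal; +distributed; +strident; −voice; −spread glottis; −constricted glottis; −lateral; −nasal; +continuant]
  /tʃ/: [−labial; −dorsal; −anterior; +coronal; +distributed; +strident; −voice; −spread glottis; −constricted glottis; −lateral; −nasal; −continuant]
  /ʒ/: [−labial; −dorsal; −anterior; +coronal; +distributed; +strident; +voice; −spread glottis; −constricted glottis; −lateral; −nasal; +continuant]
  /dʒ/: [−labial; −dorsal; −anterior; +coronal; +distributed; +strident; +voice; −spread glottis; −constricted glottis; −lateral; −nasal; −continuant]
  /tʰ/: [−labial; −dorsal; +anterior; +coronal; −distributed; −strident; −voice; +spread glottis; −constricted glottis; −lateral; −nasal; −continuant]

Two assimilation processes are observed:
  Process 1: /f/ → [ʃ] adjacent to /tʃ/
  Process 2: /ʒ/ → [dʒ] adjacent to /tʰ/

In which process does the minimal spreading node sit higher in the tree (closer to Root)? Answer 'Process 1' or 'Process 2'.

Process 1

Process 1 alters [labial], [round], [coronal], [anterior], [distributed], [strident]; the lowest common ancestor is Place (depth 1 from Root).
In Process 2, [continuant] changes, so the minimal spreading node is [continuant] at depth 4.
Place (depth 1) sits above [continuant] (depth 4), making Process 1 the one with the higher spreading node.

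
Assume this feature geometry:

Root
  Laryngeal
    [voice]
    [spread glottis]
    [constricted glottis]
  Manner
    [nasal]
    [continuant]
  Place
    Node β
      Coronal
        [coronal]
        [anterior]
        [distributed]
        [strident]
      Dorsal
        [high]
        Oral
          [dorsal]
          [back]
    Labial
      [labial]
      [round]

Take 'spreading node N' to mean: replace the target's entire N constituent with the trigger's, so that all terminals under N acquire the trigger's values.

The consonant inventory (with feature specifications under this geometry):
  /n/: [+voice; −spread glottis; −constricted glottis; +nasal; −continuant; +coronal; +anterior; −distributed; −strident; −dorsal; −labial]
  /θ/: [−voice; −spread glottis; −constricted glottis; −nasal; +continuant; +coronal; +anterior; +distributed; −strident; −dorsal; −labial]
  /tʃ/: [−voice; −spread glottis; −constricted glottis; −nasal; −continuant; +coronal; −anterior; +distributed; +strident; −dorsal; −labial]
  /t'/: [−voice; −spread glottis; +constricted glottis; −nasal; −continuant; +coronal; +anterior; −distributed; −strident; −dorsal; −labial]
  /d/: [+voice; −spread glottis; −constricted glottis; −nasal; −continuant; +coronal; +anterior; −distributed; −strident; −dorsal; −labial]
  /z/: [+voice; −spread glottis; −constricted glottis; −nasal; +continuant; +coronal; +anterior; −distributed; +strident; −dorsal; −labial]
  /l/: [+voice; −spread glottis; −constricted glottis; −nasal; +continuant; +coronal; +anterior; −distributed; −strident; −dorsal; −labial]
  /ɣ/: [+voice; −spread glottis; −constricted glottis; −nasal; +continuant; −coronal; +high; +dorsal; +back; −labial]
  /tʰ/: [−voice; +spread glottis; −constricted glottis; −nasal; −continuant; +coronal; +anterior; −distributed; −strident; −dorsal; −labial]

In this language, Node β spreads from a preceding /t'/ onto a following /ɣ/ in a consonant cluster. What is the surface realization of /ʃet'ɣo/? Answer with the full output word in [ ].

The Node β node dominates the terminals [coronal], [anterior], [distributed], [strident], [high], [dorsal], [back].
The target acquires /t'/'s values for everything under Node β — [+coronal], [+anterior], [−distributed], [−strident], [−dorsal] — while keeping its own [voice], [spread glottis], [constricted glottis], ….
Among the inventory, only /l/ has exactly this specification, giving the surface form [ʃet'lo].

[ʃet'lo]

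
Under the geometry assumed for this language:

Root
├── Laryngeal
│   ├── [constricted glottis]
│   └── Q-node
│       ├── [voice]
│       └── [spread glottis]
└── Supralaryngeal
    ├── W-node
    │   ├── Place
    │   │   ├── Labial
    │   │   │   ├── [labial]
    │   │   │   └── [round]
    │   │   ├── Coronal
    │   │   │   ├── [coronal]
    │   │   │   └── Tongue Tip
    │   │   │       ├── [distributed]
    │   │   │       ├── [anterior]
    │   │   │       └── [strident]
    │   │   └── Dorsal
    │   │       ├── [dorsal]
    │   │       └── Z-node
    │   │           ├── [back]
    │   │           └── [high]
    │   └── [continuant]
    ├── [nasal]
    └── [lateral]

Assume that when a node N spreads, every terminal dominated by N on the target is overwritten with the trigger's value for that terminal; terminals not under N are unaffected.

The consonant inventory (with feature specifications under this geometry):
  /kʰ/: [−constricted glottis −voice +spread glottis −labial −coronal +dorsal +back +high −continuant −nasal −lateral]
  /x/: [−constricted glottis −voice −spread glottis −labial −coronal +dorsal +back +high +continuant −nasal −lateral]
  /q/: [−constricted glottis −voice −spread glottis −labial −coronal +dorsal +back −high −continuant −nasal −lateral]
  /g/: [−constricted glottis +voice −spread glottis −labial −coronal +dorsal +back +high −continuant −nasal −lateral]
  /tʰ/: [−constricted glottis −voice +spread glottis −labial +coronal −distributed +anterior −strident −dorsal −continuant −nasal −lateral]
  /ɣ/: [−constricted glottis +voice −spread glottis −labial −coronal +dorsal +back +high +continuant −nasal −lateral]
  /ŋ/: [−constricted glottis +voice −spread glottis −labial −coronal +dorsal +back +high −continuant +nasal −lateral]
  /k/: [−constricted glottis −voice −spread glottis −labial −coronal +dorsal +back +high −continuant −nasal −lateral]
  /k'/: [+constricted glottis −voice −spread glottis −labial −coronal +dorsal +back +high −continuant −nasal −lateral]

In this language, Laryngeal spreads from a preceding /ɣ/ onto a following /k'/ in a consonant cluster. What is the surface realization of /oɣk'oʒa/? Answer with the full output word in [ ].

[oɣgoʒa]

Laryngeal immediately or transitively dominates [constricted glottis], [voice], [spread glottis].
After delinking /k'/'s Laryngeal and linking /ɣ/'s, the affected terminals become [−constricted glottis], [+voice], [−spread glottis]; [labial], [coronal], [dorsal], … (outside Laryngeal) are retained from /k'/.
This feature bundle is that of [g], so /oɣk'oʒa/ surfaces as [oɣgoʒa].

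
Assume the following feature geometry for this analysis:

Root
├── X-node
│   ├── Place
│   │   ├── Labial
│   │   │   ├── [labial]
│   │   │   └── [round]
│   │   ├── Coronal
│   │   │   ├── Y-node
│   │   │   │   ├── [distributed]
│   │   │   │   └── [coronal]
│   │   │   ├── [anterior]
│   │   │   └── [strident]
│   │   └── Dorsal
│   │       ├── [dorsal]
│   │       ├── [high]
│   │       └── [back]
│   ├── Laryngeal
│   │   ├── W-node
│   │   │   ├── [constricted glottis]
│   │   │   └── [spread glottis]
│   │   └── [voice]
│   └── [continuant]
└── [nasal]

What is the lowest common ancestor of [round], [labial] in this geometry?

[round] is immediately dominated by Labial.
[labial] is immediately dominated by Labial.
These paths first converge at Labial; no daughter of Labial dominates all 2 features, so Labial is the minimal constituent.

Labial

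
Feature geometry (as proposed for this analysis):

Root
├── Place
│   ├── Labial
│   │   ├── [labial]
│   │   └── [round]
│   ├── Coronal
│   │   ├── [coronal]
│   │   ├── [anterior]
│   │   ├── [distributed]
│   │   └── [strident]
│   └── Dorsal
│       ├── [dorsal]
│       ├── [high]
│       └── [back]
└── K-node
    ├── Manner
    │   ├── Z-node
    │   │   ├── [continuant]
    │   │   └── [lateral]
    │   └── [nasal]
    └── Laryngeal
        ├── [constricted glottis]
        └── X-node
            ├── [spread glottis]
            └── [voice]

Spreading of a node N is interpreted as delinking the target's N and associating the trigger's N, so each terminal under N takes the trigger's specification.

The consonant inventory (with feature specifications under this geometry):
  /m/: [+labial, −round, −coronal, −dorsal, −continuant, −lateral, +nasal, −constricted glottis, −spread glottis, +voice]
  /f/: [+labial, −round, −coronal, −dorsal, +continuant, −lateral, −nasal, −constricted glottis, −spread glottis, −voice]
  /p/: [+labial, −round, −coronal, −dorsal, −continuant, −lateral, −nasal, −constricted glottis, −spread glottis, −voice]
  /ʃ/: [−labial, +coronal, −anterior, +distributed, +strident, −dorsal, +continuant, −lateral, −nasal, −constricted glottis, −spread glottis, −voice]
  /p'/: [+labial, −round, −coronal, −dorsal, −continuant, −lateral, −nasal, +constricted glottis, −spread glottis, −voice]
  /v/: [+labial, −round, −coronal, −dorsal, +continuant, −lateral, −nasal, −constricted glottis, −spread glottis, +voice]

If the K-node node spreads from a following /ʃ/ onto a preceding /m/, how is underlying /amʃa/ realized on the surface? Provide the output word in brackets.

K-node immediately or transitively dominates [continuant], [lateral], [nasal], [constricted glottis], [spread glottis], [voice].
Spreading K-node from /ʃ/ onto /m/ replaces those values with /ʃ/'s: [+continuant], [−lateral], [−nasal], [−constricted glottis], [−spread glottis], [−voice]. Features outside K-node ([labial], [round], [coronal], …) stay as in /m/.
The resulting bundle matches /f/ in the inventory; substituting it for /m/ gives [afʃa].

[afʃa]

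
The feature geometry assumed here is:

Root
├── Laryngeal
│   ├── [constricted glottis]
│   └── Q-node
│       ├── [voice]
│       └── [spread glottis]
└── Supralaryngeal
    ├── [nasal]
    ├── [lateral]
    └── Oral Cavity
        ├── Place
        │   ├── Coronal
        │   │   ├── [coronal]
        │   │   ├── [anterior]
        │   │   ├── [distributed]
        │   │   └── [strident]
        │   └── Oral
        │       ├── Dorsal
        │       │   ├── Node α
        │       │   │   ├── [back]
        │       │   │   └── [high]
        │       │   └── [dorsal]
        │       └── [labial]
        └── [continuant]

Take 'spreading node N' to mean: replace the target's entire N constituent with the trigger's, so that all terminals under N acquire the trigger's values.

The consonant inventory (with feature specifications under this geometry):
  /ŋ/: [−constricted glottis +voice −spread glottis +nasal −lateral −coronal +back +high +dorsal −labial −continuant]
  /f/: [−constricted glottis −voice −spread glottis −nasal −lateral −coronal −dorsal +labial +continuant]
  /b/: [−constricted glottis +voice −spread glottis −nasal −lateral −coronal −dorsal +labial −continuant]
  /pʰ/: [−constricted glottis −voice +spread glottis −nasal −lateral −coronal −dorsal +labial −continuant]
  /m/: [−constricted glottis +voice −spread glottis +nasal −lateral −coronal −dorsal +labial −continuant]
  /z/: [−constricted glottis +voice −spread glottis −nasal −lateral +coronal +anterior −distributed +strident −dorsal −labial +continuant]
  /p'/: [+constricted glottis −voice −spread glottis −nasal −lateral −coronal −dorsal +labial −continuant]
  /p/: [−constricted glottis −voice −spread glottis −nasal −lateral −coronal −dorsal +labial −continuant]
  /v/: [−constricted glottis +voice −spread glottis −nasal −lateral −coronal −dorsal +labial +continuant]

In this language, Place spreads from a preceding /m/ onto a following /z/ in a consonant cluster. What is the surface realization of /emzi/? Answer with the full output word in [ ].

Terminals under Place in this geometry: [coronal], [anterior], [distributed], [strident], [back], [high], [dorsal], [labial].
After delinking /z/'s Place and linking /m/'s, the affected terminals become [−coronal], [−dorsal], [+labial]; [constricted glottis], [voice], [spread glottis], … (outside Place) are retained from /z/.
The resulting bundle matches /v/ in the inventory; substituting it for /z/ gives [emvi].

[emvi]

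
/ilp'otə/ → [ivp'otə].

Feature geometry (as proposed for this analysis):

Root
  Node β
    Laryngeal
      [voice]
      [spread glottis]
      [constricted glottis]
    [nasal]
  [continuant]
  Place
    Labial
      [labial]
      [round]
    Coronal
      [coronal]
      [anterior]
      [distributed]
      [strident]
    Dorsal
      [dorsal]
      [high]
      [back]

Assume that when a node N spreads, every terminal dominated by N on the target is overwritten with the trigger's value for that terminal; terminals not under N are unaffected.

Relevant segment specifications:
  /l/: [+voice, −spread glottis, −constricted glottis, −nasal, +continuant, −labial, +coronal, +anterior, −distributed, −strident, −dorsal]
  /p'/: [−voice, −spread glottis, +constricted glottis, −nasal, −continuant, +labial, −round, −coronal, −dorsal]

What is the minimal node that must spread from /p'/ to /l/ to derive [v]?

/l/ and [v] differ in [labial], [round], [coronal], [anterior], [distributed], [strident]; every other specified feature is identical.
The smallest constituent containing every changed terminal is Place — each of its daughters lacks at least one of the affected features.
Spreading Place from /p'/ overwrites each of those terminals with /p'/'s values, yielding exactly [v].
Since [continuant], [voice] are preserved even though /p'/ disagrees there, no node above Place spread.

Place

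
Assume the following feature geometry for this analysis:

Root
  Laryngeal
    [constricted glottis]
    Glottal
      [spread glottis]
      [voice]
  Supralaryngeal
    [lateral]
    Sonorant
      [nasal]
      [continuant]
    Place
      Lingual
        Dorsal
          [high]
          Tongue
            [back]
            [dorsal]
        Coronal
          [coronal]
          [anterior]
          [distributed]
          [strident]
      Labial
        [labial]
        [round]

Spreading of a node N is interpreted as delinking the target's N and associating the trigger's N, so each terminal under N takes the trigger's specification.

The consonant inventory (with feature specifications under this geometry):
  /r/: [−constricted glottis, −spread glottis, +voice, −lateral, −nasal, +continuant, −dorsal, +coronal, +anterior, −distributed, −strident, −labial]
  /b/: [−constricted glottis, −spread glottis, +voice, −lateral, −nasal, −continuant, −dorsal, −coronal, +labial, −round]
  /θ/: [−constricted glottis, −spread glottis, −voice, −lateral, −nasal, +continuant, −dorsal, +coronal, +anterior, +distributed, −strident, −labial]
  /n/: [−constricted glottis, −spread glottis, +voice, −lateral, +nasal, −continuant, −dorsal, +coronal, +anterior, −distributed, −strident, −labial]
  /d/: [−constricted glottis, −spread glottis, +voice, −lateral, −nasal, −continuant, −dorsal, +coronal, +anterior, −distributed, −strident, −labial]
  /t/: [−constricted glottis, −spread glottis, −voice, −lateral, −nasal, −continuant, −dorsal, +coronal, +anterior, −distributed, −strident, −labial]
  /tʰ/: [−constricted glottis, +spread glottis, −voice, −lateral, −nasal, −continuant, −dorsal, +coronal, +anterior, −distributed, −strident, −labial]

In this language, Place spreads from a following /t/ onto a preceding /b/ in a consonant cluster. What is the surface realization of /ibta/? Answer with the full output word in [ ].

The Place node dominates the terminals [high], [back], [dorsal], [coronal], [anterior], [distributed], [strident], [labial], [round].
Spreading Place from /t/ onto /b/ replaces those values with /t/'s: [−dorsal], [+coronal], [+anterior], [−distributed], [−strident], [−labial]. Features outside Place ([constricted glottis], [spread glottis], [voice], …) stay as in /b/.
Among the inventory, only /d/ has exactly this specification, giving the surface form [idta].

[idta]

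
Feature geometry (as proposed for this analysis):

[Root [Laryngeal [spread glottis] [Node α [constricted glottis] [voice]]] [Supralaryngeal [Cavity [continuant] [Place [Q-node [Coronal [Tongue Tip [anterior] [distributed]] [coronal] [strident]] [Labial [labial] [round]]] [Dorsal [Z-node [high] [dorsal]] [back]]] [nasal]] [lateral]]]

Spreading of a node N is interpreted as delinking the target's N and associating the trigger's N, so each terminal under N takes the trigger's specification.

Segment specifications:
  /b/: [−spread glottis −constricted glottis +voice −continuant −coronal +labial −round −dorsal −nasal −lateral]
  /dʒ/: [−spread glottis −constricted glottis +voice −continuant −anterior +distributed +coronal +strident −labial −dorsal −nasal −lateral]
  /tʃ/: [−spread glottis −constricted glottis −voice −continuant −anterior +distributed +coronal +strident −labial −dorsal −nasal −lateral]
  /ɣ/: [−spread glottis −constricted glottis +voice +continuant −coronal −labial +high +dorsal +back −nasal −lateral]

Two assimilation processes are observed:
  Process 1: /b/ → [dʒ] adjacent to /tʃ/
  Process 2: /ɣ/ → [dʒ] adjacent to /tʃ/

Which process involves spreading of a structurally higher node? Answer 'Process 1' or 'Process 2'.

Process 2

Process 1: the features that change are [labial], [round], [coronal], [anterior], [distributed], [strident]; the minimal node is Q-node (depth 4).
Process 2 alters [continuant], [coronal], [anterior], [distributed], [strident], [dorsal], [high], [back]; the lowest common ancestor is Cavity (depth 2 from Root).
Depth 2 < depth 4; Process 2 involves the structurally higher constituent Cavity.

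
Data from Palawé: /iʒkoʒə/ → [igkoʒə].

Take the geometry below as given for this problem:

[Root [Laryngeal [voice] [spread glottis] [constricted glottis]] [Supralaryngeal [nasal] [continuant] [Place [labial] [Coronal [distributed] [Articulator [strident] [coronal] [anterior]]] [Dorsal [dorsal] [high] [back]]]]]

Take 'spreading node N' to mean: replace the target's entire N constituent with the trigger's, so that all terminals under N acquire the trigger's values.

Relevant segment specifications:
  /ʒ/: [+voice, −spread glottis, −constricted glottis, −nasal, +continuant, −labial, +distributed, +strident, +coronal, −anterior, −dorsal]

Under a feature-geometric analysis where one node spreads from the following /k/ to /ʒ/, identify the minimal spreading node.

The alternation /ʒ/ → [g] changes [continuant], [coronal], [anterior], [distributed], [strident], [dorsal], [high], [back] and nothing else.
In this geometry the lowest node dominating all of them is Supralaryngeal: every daughter of Supralaryngeal dominates only a proper subset, so no lower node suffices.
Delinking /ʒ/'s Supralaryngeal and associating /k/'s Supralaryngeal gives precisely the feature bundle of [g].
Had Root spread, [voice] would have taken /k/'s value; it stays as in /ʒ/, confirming the spreading constituent is exactly Supralaryngeal.

Supralaryngeal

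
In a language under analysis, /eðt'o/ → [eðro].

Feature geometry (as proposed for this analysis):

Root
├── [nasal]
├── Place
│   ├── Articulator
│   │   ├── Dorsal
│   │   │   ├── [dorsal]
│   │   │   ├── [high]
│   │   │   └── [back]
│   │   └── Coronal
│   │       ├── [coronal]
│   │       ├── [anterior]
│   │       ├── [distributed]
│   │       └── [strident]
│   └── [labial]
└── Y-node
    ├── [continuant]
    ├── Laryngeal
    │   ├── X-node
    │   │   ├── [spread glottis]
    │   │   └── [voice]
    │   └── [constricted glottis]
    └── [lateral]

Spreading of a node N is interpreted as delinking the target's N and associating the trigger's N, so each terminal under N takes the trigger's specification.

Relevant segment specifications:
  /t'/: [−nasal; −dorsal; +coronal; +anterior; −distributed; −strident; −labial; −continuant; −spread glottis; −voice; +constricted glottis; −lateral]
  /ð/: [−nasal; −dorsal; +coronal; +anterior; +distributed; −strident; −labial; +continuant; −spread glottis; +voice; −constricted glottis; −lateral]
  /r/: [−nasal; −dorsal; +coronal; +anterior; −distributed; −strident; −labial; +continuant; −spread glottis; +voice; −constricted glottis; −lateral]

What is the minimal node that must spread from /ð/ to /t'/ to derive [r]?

Y-node

Feature comparison: [voice], [constricted glottis], [continuant] differ between /t'/ and [r]; the remaining terminals match.
In this geometry the lowest node dominating all of them is Y-node: every daughter of Y-node dominates only a proper subset, so no lower node suffices.
Delinking /t'/'s Y-node and associating /ð/'s Y-node gives precisely the feature bundle of [r].
[distributed] — on which /ð/ differs from /t'/ — is unchanged, so Root cannot have spread; the constituent is no larger than Y-node.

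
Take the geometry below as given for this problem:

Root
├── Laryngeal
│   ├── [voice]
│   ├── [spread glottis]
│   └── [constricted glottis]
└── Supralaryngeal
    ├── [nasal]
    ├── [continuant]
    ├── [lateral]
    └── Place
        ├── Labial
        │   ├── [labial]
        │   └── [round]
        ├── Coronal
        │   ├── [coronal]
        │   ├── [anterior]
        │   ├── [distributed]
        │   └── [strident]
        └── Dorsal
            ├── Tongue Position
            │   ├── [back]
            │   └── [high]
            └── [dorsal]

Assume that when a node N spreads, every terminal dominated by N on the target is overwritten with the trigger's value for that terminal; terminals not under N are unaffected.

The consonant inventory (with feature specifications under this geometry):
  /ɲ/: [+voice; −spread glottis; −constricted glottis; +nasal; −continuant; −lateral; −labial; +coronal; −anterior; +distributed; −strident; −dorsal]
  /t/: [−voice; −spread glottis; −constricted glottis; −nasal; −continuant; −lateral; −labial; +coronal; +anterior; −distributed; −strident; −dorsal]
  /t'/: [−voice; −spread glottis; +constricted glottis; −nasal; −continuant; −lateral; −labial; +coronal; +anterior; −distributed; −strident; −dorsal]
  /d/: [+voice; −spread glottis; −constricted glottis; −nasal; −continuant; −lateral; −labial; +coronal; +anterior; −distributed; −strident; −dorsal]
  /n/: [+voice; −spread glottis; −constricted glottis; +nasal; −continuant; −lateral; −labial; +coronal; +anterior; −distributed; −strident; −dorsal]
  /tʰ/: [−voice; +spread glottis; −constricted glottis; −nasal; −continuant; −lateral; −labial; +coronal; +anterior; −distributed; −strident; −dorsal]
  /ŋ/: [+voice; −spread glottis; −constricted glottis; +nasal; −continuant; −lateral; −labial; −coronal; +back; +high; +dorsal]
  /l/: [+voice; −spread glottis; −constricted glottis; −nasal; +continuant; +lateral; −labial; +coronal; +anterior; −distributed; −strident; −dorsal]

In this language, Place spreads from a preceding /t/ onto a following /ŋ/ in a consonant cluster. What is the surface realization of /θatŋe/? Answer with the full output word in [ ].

The Place node dominates the terminals [labial], [round], [coronal], [anterior], [distributed], [strident], [back], [high], [dorsal].
The target acquires /t/'s values for everything under Place — [−labial], [+coronal], [+anterior], [−distributed], [−strident], [−dorsal] — while keeping its own [voice], [spread glottis], [constricted glottis], ….
This feature bundle is that of [n], so /θatŋe/ surfaces as [θatne].

[θatne]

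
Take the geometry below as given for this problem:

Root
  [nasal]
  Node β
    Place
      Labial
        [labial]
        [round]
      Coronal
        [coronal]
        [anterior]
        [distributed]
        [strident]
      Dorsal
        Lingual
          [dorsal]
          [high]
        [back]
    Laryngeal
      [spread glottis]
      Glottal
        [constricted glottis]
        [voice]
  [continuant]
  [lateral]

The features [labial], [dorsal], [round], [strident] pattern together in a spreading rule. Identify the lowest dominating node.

Place

[labial] is immediately dominated by Labial.
[dorsal] is immediately dominated by Lingual.
[round] is immediately dominated by Labial.
[strident] is immediately dominated by Coronal.
Place is the lowest common ancestor — every listed feature sits under it, and no single subconstituent of Place covers them all.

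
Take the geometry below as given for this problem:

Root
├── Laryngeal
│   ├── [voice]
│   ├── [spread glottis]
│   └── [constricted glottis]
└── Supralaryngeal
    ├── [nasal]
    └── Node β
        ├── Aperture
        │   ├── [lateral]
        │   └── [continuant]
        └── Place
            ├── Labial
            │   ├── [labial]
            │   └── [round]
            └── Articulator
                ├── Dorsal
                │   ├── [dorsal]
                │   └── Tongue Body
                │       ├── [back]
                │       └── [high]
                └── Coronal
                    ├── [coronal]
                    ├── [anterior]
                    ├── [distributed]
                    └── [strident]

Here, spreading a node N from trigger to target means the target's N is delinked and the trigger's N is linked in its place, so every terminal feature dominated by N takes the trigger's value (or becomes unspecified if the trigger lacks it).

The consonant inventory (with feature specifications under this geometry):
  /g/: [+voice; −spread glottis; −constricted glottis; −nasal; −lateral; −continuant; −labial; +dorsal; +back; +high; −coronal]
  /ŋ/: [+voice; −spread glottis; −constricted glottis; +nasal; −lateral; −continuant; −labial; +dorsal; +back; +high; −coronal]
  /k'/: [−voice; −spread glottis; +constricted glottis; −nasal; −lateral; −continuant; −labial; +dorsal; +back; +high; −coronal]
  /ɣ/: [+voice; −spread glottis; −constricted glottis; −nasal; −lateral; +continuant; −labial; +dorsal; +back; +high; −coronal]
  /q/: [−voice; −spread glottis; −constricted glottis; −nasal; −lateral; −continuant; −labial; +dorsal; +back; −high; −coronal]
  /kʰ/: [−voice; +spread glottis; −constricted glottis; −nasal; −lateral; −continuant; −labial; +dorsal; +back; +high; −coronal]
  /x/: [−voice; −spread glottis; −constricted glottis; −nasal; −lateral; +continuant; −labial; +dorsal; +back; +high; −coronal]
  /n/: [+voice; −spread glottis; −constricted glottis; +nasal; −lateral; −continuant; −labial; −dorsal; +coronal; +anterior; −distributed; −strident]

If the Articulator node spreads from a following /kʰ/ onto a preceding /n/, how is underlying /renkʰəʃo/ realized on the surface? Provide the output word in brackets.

The Articulator node dominates the terminals [dorsal], [back], [high], [coronal], [anterior], [distributed], [strident].
The target acquires /kʰ/'s values for everything under Articulator — [+dorsal], [+back], [+high], [−coronal] — while keeping its own [voice], [spread glottis], [constricted glottis], ….
This feature bundle is that of [ŋ], so /renkʰəʃo/ surfaces as [reŋkʰəʃo].

[reŋkʰəʃo]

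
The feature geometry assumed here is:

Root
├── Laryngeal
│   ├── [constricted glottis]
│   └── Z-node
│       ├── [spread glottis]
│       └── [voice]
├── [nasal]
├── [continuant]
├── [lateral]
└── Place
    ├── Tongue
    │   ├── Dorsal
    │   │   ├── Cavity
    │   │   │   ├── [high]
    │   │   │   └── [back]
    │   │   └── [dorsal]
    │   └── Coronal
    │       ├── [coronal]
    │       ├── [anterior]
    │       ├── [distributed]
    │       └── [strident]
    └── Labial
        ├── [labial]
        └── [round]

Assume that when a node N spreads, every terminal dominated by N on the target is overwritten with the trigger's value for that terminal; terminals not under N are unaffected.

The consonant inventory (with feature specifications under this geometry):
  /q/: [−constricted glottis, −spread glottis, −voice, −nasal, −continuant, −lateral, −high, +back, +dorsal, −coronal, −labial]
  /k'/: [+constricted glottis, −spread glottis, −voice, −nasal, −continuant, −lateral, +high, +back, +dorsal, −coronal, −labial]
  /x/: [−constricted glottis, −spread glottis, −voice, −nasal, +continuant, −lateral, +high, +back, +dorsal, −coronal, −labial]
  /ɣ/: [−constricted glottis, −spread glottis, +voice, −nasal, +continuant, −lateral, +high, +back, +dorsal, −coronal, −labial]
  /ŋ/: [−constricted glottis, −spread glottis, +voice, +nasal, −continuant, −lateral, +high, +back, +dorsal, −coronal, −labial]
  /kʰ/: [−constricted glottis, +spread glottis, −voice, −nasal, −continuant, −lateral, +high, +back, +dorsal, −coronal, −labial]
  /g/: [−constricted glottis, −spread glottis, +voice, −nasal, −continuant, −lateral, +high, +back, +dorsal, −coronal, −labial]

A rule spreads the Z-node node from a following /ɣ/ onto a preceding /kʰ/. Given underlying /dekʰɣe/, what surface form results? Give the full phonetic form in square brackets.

[degɣe]

Z-node immediately or transitively dominates [spread glottis], [voice].
After delinking /kʰ/'s Z-node and linking /ɣ/'s, the affected terminals become [−spread glottis], [+voice]; [constricted glottis], [nasal], [continuant], … (outside Z-node) are retained from /kʰ/.
Among the inventory, only /g/ has exactly this specification, giving the surface form [degɣe].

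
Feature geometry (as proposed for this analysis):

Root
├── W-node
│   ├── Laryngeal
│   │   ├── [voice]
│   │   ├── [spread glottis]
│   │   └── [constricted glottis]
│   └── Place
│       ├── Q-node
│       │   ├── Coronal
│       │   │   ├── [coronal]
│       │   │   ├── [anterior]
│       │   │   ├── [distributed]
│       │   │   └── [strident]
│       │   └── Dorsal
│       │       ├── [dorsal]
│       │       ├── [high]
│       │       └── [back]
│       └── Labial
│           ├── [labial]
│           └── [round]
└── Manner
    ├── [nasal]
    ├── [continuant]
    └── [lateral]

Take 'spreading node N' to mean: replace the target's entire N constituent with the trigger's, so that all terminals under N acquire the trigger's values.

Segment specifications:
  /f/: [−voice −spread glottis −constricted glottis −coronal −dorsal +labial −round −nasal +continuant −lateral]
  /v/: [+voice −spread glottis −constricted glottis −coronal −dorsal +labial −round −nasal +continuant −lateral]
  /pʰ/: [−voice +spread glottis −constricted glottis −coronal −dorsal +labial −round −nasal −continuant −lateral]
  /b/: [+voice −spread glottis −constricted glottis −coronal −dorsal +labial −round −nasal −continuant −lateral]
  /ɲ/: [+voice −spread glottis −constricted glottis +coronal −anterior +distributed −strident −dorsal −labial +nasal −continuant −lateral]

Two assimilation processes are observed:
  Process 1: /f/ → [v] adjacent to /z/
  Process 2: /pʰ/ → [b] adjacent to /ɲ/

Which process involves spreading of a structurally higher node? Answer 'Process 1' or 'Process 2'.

Process 2

Process 1 alters [voice]; the lowest dominating node is [voice] (depth 3 from Root).
Process 2: the features that change are [voice], [spread glottis]; the minimal node is Laryngeal (depth 2).
Laryngeal is closer to Root than [voice], so Process 2 spreads the higher node.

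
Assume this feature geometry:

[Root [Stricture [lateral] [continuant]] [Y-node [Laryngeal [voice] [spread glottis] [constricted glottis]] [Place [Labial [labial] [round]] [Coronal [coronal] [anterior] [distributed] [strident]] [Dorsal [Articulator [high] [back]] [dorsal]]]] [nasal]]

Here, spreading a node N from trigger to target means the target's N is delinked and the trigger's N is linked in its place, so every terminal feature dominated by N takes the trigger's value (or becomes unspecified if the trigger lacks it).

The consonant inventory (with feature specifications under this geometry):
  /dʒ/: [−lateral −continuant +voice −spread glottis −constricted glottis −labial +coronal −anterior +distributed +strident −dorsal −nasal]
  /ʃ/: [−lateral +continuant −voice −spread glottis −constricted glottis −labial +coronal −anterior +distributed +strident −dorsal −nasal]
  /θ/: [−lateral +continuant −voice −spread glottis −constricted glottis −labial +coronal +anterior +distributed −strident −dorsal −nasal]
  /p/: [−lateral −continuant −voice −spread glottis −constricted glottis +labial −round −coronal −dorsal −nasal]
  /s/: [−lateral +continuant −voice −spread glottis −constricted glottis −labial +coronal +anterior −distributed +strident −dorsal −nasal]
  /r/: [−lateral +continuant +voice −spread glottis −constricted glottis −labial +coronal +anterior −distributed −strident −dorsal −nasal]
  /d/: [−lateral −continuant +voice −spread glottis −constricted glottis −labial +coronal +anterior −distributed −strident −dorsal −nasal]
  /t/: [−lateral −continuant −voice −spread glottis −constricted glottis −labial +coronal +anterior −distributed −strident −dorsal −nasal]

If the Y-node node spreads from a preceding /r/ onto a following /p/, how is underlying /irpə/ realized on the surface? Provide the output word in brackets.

Terminals under Y-node in this geometry: [voice], [spread glottis], [constricted glottis], [labial], [round], [coronal], [anterior], [distributed], [strident], [high], [back], [dorsal].
The target acquires /r/'s values for everything under Y-node — [+voice], [−spread glottis], [−constricted glottis], [−labial], [+coronal], [+anterior], [−distributed], [−strident], [−dorsal] — while keeping its own [lateral], [continuant], [nasal].
The resulting bundle matches /d/ in the inventory; substituting it for /p/ gives [irdə].

[irdə]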